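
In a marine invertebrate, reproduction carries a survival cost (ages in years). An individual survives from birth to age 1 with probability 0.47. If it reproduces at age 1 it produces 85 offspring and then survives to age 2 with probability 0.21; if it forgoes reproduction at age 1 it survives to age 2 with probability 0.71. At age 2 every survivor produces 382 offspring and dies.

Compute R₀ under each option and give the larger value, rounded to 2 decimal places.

127.47

breed at age 1: R₀ = 0.47 × (85 + 0.21 × 382) = 0.47 × 165.2200 = 77.6534
delay to age 2: R₀ = 0.47 × (0.71 × 382) = 0.47 × 271.2200 = 127.4734
Higher: delay to age 2 (127.4734).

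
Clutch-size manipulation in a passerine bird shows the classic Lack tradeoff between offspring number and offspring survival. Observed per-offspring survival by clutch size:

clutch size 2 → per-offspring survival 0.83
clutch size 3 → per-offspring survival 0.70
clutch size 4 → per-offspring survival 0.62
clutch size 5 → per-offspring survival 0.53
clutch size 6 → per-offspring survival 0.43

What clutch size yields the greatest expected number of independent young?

5

Expected independent young = c × s(c):
  c=2: 2 × 0.83 = 1.660
  c=3: 3 × 0.70 = 2.100
  c=4: 4 × 0.62 = 2.480
  c=5: 5 × 0.53 = 2.650
  c=6: 6 × 0.43 = 2.580
Maximum at c = 5 (2.650 independent young).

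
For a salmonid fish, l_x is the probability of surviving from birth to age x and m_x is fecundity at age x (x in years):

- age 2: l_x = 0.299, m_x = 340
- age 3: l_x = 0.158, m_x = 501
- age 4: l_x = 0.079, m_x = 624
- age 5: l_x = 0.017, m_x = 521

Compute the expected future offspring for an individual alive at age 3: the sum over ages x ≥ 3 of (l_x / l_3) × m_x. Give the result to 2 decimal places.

l_3 = 0.158. Conditional survival from age 3 to x is l_x / l_3.
  x=3: (0.158/0.158) × 501 = 501.0000
  x=4: (0.079/0.158) × 624 = 312.0000
  x=5: (0.017/0.158) × 521 = 56.0570
Sum = 501.0000 + 312.0000 + 56.0570 = 869.0570

869.06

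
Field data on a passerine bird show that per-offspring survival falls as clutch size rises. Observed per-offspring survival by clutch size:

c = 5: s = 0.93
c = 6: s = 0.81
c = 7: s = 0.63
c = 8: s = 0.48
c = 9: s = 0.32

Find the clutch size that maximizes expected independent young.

Expected independent young = c × s(c):
  c=5: 5 × 0.93 = 4.650
  c=6: 6 × 0.81 = 4.860
  c=7: 7 × 0.63 = 4.410
  c=8: 8 × 0.48 = 3.840
  c=9: 9 × 0.32 = 2.880
Maximum at c = 6 (4.860 independent young).

6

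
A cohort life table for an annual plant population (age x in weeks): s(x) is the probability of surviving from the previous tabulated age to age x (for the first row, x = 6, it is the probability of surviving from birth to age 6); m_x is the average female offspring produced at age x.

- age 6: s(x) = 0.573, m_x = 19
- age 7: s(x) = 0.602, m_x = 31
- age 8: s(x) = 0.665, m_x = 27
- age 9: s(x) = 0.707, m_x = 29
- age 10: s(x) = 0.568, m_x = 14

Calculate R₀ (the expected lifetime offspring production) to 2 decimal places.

33.77

Survivorship from birth: l_x = s_6·s_7·…·s_x.
  l_6 = 0.57300
  l_7 = 0.34495
  l_8 = 0.22939
  l_9 = 0.16218
  l_10 = 0.09212
R₀ = Σ l_x m_x:
  age 6: 0.57300 × 19 = 10.8870
  age 7: 0.34495 × 31 = 10.6934
  age 8: 0.22939 × 27 = 6.1935
  age 9: 0.16218 × 29 = 4.7032
  age 10: 0.09212 × 14 = 1.2897
R₀ = 10.8870 + 10.6934 + 6.1935 + 4.7032 + 1.2897 = 33.7669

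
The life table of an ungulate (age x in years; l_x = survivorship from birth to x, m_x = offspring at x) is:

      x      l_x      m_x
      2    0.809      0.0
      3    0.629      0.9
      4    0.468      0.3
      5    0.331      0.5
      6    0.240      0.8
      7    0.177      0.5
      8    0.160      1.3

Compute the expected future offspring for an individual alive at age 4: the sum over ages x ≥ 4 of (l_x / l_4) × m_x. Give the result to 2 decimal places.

1.70

l_4 = 0.468. Conditional survival from age 4 to x is l_x / l_4.
  x=4: (0.468/0.468) × 0.3 = 0.3000
  x=5: (0.331/0.468) × 0.5 = 0.3536
  x=6: (0.240/0.468) × 0.8 = 0.4103
  x=7: (0.177/0.468) × 0.5 = 0.1891
  x=8: (0.160/0.468) × 1.3 = 0.4444
Sum = 0.3000 + 0.3536 + 0.4103 + 0.1891 + 0.4444 = 1.6974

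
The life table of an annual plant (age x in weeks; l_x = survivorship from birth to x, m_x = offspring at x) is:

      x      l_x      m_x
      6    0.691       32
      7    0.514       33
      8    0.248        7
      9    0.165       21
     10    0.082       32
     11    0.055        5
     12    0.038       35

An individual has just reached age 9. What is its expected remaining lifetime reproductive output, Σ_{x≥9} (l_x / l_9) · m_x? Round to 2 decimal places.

46.63

l_9 = 0.165. Conditional survival from age 9 to x is l_x / l_9.
  x=9: (0.165/0.165) × 21 = 21.0000
  x=10: (0.082/0.165) × 32 = 15.9030
  x=11: (0.055/0.165) × 5 = 1.6667
  x=12: (0.038/0.165) × 35 = 8.0606
Sum = 21.0000 + 15.9030 + 1.6667 + 8.0606 = 46.6303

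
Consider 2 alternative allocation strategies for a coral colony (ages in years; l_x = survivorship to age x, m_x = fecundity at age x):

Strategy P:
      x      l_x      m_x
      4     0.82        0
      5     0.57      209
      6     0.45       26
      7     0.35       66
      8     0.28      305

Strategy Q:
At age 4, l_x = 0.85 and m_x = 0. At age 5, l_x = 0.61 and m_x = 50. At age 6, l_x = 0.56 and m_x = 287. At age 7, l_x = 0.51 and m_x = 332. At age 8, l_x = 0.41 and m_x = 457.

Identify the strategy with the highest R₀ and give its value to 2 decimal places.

Strategy P: R₀ = 0.82×0 + 0.57×209 + 0.45×26 + 0.35×66 + 0.28×305 = 239.3300
Strategy Q: R₀ = 0.85×0 + 0.61×50 + 0.56×287 + 0.51×332 + 0.41×457 = 547.9100
Highest R₀: strategy Q with 547.9100.

547.91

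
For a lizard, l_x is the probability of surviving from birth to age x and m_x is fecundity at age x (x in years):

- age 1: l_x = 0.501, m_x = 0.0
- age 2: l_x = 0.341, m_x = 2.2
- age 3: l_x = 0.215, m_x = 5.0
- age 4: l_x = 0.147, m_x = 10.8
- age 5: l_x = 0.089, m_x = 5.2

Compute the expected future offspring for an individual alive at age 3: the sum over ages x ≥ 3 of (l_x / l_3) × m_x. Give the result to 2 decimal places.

l_3 = 0.215. Conditional survival from age 3 to x is l_x / l_3.
  x=3: (0.215/0.215) × 5.0 = 5.0000
  x=4: (0.147/0.215) × 10.8 = 7.3842
  x=5: (0.089/0.215) × 5.2 = 2.1526
Sum = 5.0000 + 7.3842 + 2.1526 = 14.5367

14.54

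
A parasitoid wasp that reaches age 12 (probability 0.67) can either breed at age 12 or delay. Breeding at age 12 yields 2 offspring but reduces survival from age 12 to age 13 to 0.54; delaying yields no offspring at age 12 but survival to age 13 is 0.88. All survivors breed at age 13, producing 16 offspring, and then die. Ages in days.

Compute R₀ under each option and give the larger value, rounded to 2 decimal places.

breed at age 12: R₀ = 0.67 × (2 + 0.54 × 16) = 0.67 × 10.6400 = 7.1288
delay to age 13: R₀ = 0.67 × (0.88 × 16) = 0.67 × 14.0800 = 9.4336
Higher: delay to age 13 (9.4336).

9.43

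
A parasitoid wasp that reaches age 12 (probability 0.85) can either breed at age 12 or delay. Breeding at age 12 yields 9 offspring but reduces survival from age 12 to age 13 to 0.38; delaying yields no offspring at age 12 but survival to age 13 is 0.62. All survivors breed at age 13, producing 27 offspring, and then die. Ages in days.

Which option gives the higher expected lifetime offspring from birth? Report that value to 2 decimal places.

16.37

breed at age 12: R₀ = 0.85 × (9 + 0.38 × 27) = 0.85 × 19.2600 = 16.3710
delay to age 13: R₀ = 0.85 × (0.62 × 27) = 0.85 × 16.7400 = 14.2290
Higher: breed at age 12 (16.3710).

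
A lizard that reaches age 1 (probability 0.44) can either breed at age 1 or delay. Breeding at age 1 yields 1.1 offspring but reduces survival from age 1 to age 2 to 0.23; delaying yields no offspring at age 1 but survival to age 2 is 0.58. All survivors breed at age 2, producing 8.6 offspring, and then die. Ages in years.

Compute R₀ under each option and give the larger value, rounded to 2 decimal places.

breed at age 1: R₀ = 0.44 × (1.1 + 0.23 × 8.6) = 0.44 × 3.0780 = 1.3543
delay to age 2: R₀ = 0.44 × (0.58 × 8.6) = 0.44 × 4.9880 = 2.1947
Higher: delay to age 2 (2.1947).

2.19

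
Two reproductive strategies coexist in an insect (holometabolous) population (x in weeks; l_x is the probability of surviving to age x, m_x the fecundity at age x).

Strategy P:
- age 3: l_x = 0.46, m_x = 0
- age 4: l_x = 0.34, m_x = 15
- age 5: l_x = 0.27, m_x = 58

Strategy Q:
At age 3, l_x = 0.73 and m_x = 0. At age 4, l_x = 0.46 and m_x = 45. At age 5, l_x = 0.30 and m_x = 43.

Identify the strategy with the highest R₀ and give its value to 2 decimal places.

Strategy P: R₀ = 0.46×0 + 0.34×15 + 0.27×58 = 20.7600
Strategy Q: R₀ = 0.73×0 + 0.46×45 + 0.30×43 = 33.6000
Highest R₀: strategy Q with 33.6000.

33.60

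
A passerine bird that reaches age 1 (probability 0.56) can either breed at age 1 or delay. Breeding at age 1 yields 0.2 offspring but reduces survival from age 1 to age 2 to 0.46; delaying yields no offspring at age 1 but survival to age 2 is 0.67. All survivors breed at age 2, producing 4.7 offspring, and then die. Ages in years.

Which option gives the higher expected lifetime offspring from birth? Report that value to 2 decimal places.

breed at age 1: R₀ = 0.56 × (0.2 + 0.46 × 4.7) = 0.56 × 2.3620 = 1.3227
delay to age 2: R₀ = 0.56 × (0.67 × 4.7) = 0.56 × 3.1490 = 1.7634
Higher: delay to age 2 (1.7634).

1.76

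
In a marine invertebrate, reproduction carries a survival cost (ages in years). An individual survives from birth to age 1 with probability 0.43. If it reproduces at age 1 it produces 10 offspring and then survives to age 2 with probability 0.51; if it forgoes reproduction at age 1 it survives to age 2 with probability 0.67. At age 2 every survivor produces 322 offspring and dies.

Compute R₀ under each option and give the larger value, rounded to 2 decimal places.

breed at age 1: R₀ = 0.43 × (10 + 0.51 × 322) = 0.43 × 174.2200 = 74.9146
delay to age 2: R₀ = 0.43 × (0.67 × 322) = 0.43 × 215.7400 = 92.7682
Higher: delay to age 2 (92.7682).

92.77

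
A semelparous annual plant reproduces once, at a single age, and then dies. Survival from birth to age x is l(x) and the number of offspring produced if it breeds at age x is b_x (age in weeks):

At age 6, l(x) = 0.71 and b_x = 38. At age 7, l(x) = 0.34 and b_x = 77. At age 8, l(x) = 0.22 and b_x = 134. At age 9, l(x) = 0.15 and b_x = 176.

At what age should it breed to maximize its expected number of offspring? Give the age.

Expected offspring if breeding at age x = l(x) × b_x:
  age 6: 0.71 × 38 = 26.980
  age 7: 0.34 × 77 = 26.180
  age 8: 0.22 × 134 = 29.480
  age 9: 0.15 × 176 = 26.400
Maximum at age 8 (29.480).

8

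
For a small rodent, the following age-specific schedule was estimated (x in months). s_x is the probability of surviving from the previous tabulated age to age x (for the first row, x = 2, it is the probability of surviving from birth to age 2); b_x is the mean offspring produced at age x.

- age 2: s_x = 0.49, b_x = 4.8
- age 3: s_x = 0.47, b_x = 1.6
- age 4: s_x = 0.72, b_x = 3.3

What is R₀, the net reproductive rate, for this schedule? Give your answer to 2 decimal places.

Survivorship from birth: l_x = s_2·s_3·…·s_x.
  l_2 = 0.49000
  l_3 = 0.23030
  l_4 = 0.16582
R₀ = Σ l_x b_x:
  age 2: 0.49000 × 4.8 = 2.3520
  age 3: 0.23030 × 1.6 = 0.3685
  age 4: 0.16582 × 3.3 = 0.5472
R₀ = 2.3520 + 0.3685 + 0.5472 = 3.2677

3.27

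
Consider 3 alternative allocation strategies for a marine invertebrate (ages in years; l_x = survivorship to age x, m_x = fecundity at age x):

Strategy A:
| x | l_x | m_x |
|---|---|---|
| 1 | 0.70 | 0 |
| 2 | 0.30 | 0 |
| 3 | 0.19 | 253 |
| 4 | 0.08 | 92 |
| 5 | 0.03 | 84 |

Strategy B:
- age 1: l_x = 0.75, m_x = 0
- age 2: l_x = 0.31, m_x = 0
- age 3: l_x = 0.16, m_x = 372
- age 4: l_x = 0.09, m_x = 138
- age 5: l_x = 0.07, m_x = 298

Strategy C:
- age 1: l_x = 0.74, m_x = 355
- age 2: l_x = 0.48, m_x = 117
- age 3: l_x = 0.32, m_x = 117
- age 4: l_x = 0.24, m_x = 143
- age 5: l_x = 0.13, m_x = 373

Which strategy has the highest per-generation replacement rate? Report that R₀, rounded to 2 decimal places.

Strategy A: R₀ = 0.70×0 + 0.30×0 + 0.19×253 + 0.08×92 + 0.03×84 = 57.9500
Strategy B: R₀ = 0.75×0 + 0.31×0 + 0.16×372 + 0.09×138 + 0.07×298 = 92.8000
Strategy C: R₀ = 0.74×355 + 0.48×117 + 0.32×117 + 0.24×143 + 0.13×373 = 439.1100
Highest R₀: strategy C with 439.1100.

439.11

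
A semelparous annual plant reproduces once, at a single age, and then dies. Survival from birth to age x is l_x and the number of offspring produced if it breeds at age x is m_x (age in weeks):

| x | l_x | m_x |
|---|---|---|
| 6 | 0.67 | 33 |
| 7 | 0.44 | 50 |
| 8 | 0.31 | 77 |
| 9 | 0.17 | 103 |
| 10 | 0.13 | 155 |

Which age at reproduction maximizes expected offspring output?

8

Expected offspring if breeding at age x = l_x × m_x:
  age 6: 0.67 × 33 = 22.110
  age 7: 0.44 × 50 = 22.000
  age 8: 0.31 × 77 = 23.870
  age 9: 0.17 × 103 = 17.510
  age 10: 0.13 × 155 = 20.150
Maximum at age 8 (23.870).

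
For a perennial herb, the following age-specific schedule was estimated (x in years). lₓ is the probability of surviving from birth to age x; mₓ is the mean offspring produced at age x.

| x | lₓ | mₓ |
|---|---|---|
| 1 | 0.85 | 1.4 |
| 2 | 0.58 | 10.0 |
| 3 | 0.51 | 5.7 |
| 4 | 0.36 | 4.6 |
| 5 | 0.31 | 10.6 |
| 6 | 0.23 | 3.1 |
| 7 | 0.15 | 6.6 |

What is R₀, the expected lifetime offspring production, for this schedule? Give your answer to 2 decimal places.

16.54

R₀ = Σ lₓ mₓ:
  age 1: 0.85 × 1.4 = 1.1900
  age 2: 0.58 × 10.0 = 5.8000
  age 3: 0.51 × 5.7 = 2.9070
  age 4: 0.36 × 4.6 = 1.6560
  age 5: 0.31 × 10.6 = 3.2860
  age 6: 0.23 × 3.1 = 0.7130
  age 7: 0.15 × 6.6 = 0.9900
R₀ = 1.1900 + 5.8000 + 2.9070 + 1.6560 + 3.2860 + 0.7130 + 0.9900 = 16.5420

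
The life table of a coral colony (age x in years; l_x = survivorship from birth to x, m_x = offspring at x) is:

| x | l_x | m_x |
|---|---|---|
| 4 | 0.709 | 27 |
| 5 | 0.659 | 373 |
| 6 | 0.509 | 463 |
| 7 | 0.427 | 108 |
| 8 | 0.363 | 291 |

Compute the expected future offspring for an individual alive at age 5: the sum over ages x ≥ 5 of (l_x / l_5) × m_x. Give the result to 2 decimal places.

l_5 = 0.659. Conditional survival from age 5 to x is l_x / l_5.
  x=5: (0.659/0.659) × 373 = 373.0000
  x=6: (0.509/0.659) × 463 = 357.6131
  x=7: (0.427/0.659) × 108 = 69.9788
  x=8: (0.363/0.659) × 291 = 160.2929
Sum = 373.0000 + 357.6131 + 69.9788 + 160.2929 = 960.8847

960.88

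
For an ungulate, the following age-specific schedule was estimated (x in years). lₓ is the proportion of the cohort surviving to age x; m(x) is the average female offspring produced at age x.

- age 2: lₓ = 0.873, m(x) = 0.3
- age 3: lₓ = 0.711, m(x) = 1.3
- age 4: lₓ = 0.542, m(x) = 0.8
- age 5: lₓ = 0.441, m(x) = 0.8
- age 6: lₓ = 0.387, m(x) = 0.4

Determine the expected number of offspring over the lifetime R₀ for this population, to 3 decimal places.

R₀ = Σ lₓ m(x):
  age 2: 0.873 × 0.3 = 0.2619
  age 3: 0.711 × 1.3 = 0.9243
  age 4: 0.542 × 0.8 = 0.4336
  age 5: 0.441 × 0.8 = 0.3528
  age 6: 0.387 × 0.4 = 0.1548
R₀ = 0.2619 + 0.9243 + 0.4336 + 0.3528 + 0.1548 = 2.1274

2.127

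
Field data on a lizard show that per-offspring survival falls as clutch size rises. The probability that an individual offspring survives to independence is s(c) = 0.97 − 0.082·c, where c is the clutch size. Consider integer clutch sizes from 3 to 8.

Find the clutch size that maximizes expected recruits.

6

Expected recruits = c × s(c):
  c=3: 3 × 0.724 = 2.172
  c=4: 4 × 0.642 = 2.568
  c=5: 5 × 0.560 = 2.800
  c=6: 6 × 0.478 = 2.868
  c=7: 7 × 0.396 = 2.772
  c=8: 8 × 0.314 = 2.512
Maximum at c = 6 (2.868 recruits).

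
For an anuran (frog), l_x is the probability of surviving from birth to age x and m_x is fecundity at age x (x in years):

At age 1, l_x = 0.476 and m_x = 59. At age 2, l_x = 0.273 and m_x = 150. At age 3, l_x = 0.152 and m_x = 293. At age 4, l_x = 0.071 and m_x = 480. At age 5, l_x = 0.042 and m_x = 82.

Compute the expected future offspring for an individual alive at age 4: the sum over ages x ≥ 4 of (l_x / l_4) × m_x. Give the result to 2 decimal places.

528.51

l_4 = 0.071. Conditional survival from age 4 to x is l_x / l_4.
  x=4: (0.071/0.071) × 480 = 480.0000
  x=5: (0.042/0.071) × 82 = 48.5070
Sum = 480.0000 + 48.5070 = 528.5070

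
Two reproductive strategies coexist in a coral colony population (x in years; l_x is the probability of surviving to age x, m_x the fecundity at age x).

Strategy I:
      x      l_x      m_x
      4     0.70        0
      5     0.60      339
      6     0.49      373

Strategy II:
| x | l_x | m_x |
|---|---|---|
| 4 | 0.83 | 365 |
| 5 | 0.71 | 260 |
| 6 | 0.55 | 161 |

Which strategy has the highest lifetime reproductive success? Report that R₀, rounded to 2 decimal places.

Strategy I: R₀ = 0.70×0 + 0.60×339 + 0.49×373 = 386.1700
Strategy II: R₀ = 0.83×365 + 0.71×260 + 0.55×161 = 576.1000
Highest R₀: strategy II with 576.1000.

576.10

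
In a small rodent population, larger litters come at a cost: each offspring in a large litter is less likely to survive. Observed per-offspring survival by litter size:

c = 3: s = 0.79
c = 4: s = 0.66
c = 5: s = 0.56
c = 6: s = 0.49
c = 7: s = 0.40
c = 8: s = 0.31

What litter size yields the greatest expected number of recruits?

Expected recruits = c × s(c):
  c=3: 3 × 0.79 = 2.370
  c=4: 4 × 0.66 = 2.640
  c=5: 5 × 0.56 = 2.800
  c=6: 6 × 0.49 = 2.940
  c=7: 7 × 0.40 = 2.800
  c=8: 8 × 0.31 = 2.480
Maximum at c = 6 (2.940 recruits).

6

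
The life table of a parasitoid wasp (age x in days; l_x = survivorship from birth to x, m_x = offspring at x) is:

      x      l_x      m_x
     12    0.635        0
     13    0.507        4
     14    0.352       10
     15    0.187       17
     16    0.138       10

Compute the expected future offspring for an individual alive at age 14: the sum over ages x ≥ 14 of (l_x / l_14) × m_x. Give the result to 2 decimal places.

22.95

l_14 = 0.352. Conditional survival from age 14 to x is l_x / l_14.
  x=14: (0.352/0.352) × 10 = 10.0000
  x=15: (0.187/0.352) × 17 = 9.0312
  x=16: (0.138/0.352) × 10 = 3.9205
Sum = 10.0000 + 9.0312 + 3.9205 = 22.9517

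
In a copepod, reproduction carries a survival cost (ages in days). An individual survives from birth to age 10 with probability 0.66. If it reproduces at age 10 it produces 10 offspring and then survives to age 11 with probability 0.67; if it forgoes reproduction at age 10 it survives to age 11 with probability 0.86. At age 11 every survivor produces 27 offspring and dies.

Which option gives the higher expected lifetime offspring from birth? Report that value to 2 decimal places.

18.54

breed at age 10: R₀ = 0.66 × (10 + 0.67 × 27) = 0.66 × 28.0900 = 18.5394
delay to age 11: R₀ = 0.66 × (0.86 × 27) = 0.66 × 23.2200 = 15.3252
Higher: breed at age 10 (18.5394).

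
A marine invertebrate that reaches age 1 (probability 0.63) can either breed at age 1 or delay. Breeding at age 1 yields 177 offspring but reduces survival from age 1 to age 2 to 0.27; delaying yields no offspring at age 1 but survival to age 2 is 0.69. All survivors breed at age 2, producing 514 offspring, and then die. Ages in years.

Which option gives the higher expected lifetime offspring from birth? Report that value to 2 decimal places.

breed at age 1: R₀ = 0.63 × (177 + 0.27 × 514) = 0.63 × 315.7800 = 198.9414
delay to age 2: R₀ = 0.63 × (0.69 × 514) = 0.63 × 354.6600 = 223.4358
Higher: delay to age 2 (223.4358).

223.44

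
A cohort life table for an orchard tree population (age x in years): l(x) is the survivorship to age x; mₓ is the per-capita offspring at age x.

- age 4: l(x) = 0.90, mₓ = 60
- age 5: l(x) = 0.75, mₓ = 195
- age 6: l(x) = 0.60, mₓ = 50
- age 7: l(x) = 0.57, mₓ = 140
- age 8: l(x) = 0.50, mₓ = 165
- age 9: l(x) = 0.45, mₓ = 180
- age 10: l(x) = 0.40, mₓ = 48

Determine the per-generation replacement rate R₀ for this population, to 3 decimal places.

R₀ = Σ l(x) mₓ:
  age 4: 0.90 × 60 = 54.0000
  age 5: 0.75 × 195 = 146.2500
  age 6: 0.60 × 50 = 30.0000
  age 7: 0.57 × 140 = 79.8000
  age 8: 0.50 × 165 = 82.5000
  age 9: 0.45 × 180 = 81.0000
  age 10: 0.40 × 48 = 19.2000
R₀ = 54.0000 + 146.2500 + 30.0000 + 79.8000 + 82.5000 + 81.0000 + 19.2000 = 492.7500

492.750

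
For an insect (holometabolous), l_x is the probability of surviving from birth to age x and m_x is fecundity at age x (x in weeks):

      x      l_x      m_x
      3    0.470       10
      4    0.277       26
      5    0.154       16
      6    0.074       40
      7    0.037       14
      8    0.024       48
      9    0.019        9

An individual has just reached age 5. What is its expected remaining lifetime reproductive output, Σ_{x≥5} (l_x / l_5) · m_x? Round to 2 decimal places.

l_5 = 0.154. Conditional survival from age 5 to x is l_x / l_5.
  x=5: (0.154/0.154) × 16 = 16.0000
  x=6: (0.074/0.154) × 40 = 19.2208
  x=7: (0.037/0.154) × 14 = 3.3636
  x=8: (0.024/0.154) × 48 = 7.4805
  x=9: (0.019/0.154) × 9 = 1.1104
Sum = 16.0000 + 19.2208 + 3.3636 + 7.4805 + 1.1104 = 47.1753

47.18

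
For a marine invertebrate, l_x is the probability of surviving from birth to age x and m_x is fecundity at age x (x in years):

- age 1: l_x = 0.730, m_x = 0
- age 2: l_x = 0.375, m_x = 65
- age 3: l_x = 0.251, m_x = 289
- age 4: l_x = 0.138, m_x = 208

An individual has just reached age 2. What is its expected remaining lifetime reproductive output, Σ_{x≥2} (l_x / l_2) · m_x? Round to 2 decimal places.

334.98

l_2 = 0.375. Conditional survival from age 2 to x is l_x / l_2.
  x=2: (0.375/0.375) × 65 = 65.0000
  x=3: (0.251/0.375) × 289 = 193.4373
  x=4: (0.138/0.375) × 208 = 76.5440
Sum = 65.0000 + 193.4373 + 76.5440 = 334.9813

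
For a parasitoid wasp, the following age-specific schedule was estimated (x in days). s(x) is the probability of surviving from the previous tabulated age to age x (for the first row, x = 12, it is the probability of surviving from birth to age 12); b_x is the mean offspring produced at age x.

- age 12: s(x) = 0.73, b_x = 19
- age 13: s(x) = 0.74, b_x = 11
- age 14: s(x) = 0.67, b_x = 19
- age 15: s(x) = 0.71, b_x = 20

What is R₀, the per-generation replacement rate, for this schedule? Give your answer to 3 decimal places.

31.828

Survivorship from birth: l_x = s_12·s_13·…·s_x.
  l_12 = 0.73000
  l_13 = 0.54020
  l_14 = 0.36193
  l_15 = 0.25697
R₀ = Σ l_x b_x:
  age 12: 0.73000 × 19 = 13.8700
  age 13: 0.54020 × 11 = 5.9422
  age 14: 0.36193 × 19 = 6.8767
  age 15: 0.25697 × 20 = 5.1394
R₀ = 13.8700 + 5.9422 + 6.8767 + 5.1394 = 31.8283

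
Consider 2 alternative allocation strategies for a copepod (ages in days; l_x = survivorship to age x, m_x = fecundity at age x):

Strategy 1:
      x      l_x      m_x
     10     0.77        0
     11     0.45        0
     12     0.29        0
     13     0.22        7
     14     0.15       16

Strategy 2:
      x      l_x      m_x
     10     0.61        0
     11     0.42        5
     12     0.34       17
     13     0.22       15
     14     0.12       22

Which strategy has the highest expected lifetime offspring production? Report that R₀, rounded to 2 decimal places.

13.82

Strategy 1: R₀ = 0.77×0 + 0.45×0 + 0.29×0 + 0.22×7 + 0.15×16 = 3.9400
Strategy 2: R₀ = 0.61×0 + 0.42×5 + 0.34×17 + 0.22×15 + 0.12×22 = 13.8200
Highest R₀: strategy 2 with 13.8200.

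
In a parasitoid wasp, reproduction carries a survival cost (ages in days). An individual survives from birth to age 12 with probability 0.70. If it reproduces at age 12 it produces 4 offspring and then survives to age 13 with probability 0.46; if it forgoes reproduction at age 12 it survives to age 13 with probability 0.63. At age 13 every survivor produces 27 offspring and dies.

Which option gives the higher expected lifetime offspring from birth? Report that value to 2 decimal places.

breed at age 12: R₀ = 0.70 × (4 + 0.46 × 27) = 0.70 × 16.4200 = 11.4940
delay to age 13: R₀ = 0.70 × (0.63 × 27) = 0.70 × 17.0100 = 11.9070
Higher: delay to age 13 (11.9070).

11.91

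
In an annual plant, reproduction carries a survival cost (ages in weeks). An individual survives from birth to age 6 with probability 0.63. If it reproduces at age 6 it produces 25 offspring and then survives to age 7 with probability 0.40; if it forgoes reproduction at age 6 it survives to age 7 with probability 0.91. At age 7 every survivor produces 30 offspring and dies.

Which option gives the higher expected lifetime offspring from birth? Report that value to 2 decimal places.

breed at age 6: R₀ = 0.63 × (25 + 0.40 × 30) = 0.63 × 37.0000 = 23.3100
delay to age 7: R₀ = 0.63 × (0.91 × 30) = 0.63 × 27.3000 = 17.1990
Higher: breed at age 6 (23.3100).

23.31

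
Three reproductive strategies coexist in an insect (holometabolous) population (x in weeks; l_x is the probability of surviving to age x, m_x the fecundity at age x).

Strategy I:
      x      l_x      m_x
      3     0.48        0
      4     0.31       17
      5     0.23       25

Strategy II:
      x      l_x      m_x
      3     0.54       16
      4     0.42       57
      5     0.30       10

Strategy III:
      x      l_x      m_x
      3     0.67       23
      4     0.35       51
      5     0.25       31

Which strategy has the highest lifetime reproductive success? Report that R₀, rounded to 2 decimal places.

Strategy I: R₀ = 0.48×0 + 0.31×17 + 0.23×25 = 11.0200
Strategy II: R₀ = 0.54×16 + 0.42×57 + 0.30×10 = 35.5800
Strategy III: R₀ = 0.67×23 + 0.35×51 + 0.25×31 = 41.0100
Highest R₀: strategy III with 41.0100.

41.01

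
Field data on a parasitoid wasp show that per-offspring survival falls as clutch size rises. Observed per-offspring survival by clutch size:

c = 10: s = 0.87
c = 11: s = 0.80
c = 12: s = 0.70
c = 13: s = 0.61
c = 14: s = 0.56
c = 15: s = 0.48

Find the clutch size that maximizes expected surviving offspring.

11

Expected surviving offspring = c × s(c):
  c=10: 10 × 0.87 = 8.700
  c=11: 11 × 0.80 = 8.800
  c=12: 12 × 0.70 = 8.400
  c=13: 13 × 0.61 = 7.930
  c=14: 14 × 0.56 = 7.840
  c=15: 15 × 0.48 = 7.200
Maximum at c = 11 (8.800 surviving offspring).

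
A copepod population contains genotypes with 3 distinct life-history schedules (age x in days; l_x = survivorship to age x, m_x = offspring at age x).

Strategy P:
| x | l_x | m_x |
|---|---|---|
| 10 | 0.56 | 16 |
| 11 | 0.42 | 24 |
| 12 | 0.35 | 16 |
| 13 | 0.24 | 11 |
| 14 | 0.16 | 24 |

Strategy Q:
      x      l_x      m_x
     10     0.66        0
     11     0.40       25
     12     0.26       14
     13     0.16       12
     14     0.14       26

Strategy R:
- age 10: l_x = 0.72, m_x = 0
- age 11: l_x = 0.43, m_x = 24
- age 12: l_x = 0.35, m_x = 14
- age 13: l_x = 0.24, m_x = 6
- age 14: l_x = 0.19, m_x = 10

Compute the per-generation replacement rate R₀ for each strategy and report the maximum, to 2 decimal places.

Strategy P: R₀ = 0.56×16 + 0.42×24 + 0.35×16 + 0.24×11 + 0.16×24 = 31.1200
Strategy Q: R₀ = 0.66×0 + 0.40×25 + 0.26×14 + 0.16×12 + 0.14×26 = 19.2000
Strategy R: R₀ = 0.72×0 + 0.43×24 + 0.35×14 + 0.24×6 + 0.19×10 = 18.5600
Highest R₀: strategy P with 31.1200.

31.12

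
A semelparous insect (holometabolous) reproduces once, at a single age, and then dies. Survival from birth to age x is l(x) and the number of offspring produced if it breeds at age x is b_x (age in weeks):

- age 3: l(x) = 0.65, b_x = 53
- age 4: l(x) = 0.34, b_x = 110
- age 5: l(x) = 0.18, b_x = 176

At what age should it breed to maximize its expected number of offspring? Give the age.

Expected offspring if breeding at age x = l(x) × b_x:
  age 3: 0.65 × 53 = 34.450
  age 4: 0.34 × 110 = 37.400
  age 5: 0.18 × 176 = 31.680
Maximum at age 4 (37.400).

4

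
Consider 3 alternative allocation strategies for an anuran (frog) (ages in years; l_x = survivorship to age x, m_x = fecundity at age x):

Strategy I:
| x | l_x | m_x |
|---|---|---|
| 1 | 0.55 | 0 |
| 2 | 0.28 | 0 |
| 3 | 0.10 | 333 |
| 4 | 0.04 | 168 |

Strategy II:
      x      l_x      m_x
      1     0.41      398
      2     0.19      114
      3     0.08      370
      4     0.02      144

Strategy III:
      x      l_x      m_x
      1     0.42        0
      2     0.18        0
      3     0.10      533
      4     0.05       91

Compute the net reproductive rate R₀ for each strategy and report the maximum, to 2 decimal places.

217.32

Strategy I: R₀ = 0.55×0 + 0.28×0 + 0.10×333 + 0.04×168 = 40.0200
Strategy II: R₀ = 0.41×398 + 0.19×114 + 0.08×370 + 0.02×144 = 217.3200
Strategy III: R₀ = 0.42×0 + 0.18×0 + 0.10×533 + 0.05×91 = 57.8500
Highest R₀: strategy II with 217.3200.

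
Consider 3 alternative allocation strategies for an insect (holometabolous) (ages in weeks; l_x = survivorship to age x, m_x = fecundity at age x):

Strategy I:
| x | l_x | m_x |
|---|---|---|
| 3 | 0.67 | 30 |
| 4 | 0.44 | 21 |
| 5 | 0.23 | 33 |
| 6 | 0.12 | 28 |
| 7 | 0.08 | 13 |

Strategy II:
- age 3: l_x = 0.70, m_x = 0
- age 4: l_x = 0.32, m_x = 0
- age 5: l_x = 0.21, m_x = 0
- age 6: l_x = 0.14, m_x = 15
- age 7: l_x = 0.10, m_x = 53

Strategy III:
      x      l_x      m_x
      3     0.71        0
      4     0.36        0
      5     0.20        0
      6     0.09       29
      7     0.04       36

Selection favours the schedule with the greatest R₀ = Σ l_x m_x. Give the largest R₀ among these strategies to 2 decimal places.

Strategy I: R₀ = 0.67×30 + 0.44×21 + 0.23×33 + 0.12×28 + 0.08×13 = 41.3300
Strategy II: R₀ = 0.70×0 + 0.32×0 + 0.21×0 + 0.14×15 + 0.10×53 = 7.4000
Strategy III: R₀ = 0.71×0 + 0.36×0 + 0.20×0 + 0.09×29 + 0.04×36 = 4.0500
Highest R₀: strategy I with 41.3300.

41.33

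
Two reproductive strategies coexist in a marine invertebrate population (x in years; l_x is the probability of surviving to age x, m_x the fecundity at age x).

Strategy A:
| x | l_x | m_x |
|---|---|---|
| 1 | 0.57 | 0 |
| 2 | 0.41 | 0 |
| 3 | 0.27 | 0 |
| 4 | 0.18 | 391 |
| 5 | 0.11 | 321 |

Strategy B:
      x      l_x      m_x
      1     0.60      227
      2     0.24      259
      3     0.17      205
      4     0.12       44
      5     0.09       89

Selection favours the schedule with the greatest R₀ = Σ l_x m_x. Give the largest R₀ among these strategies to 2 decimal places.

Strategy A: R₀ = 0.57×0 + 0.41×0 + 0.27×0 + 0.18×391 + 0.11×321 = 105.6900
Strategy B: R₀ = 0.60×227 + 0.24×259 + 0.17×205 + 0.12×44 + 0.09×89 = 246.5000
Highest R₀: strategy B with 246.5000.

246.50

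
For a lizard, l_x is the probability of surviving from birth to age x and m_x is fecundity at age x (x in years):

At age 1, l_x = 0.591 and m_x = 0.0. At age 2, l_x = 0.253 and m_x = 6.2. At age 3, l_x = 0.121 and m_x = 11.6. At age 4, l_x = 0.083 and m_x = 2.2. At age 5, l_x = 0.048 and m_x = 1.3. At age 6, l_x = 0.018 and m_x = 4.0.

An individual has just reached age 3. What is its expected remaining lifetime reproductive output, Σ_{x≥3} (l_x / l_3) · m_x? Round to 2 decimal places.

14.22

l_3 = 0.121. Conditional survival from age 3 to x is l_x / l_3.
  x=3: (0.121/0.121) × 11.6 = 11.6000
  x=4: (0.083/0.121) × 2.2 = 1.5091
  x=5: (0.048/0.121) × 1.3 = 0.5157
  x=6: (0.018/0.121) × 4.0 = 0.5950
Sum = 11.6000 + 1.5091 + 0.5157 + 0.5950 = 14.2198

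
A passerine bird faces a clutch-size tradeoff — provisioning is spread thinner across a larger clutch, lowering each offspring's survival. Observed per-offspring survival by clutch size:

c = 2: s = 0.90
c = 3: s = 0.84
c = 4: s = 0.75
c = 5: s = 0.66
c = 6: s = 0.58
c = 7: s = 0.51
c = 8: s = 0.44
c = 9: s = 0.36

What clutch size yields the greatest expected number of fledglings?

Expected fledglings = c × s(c):
  c=2: 2 × 0.90 = 1.800
  c=3: 3 × 0.84 = 2.520
  c=4: 4 × 0.75 = 3.000
  c=5: 5 × 0.66 = 3.300
  c=6: 6 × 0.58 = 3.480
  c=7: 7 × 0.51 = 3.570
  c=8: 8 × 0.44 = 3.520
  c=9: 9 × 0.36 = 3.240
Maximum at c = 7 (3.570 fledglings).

7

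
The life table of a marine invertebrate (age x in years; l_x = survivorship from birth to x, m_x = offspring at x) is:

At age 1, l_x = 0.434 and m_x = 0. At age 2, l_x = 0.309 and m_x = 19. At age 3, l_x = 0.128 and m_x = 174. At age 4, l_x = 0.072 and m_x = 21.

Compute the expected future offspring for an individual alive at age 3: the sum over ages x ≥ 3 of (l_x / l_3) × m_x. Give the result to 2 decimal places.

l_3 = 0.128. Conditional survival from age 3 to x is l_x / l_3.
  x=3: (0.128/0.128) × 174 = 174.0000
  x=4: (0.072/0.128) × 21 = 11.8125
Sum = 174.0000 + 11.8125 = 185.8125

185.81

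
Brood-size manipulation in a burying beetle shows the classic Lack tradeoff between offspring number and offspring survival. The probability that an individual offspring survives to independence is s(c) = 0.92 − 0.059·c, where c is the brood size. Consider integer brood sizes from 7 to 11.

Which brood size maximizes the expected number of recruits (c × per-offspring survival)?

Expected recruits = c × s(c):
  c=7: 7 × 0.507 = 3.549
  c=8: 8 × 0.448 = 3.584
  c=9: 9 × 0.389 = 3.501
  c=10: 10 × 0.330 = 3.300
  c=11: 11 × 0.271 = 2.981
Maximum at c = 8 (3.584 recruits).

8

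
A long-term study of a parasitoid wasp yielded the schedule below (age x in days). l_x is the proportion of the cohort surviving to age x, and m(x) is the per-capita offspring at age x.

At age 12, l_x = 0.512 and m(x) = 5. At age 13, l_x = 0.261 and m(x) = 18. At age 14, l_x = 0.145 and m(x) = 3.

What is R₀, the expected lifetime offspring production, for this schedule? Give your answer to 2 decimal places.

R₀ = Σ l_x m(x):
  age 12: 0.512 × 5 = 2.5600
  age 13: 0.261 × 18 = 4.6980
  age 14: 0.145 × 3 = 0.4350
R₀ = 2.5600 + 4.6980 + 0.4350 = 7.6930

7.69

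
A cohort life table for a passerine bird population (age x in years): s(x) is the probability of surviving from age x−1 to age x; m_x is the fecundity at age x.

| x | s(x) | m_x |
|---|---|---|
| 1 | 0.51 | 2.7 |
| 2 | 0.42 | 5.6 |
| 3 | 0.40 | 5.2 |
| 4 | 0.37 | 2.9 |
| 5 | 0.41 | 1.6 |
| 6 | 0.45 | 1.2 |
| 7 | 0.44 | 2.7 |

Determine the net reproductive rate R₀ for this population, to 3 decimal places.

3.149

Survivorship from birth: l_x = s_1·s_2·…·s_x.
  l_1 = 0.51000
  l_2 = 0.21420
  l_3 = 0.08568
  l_4 = 0.03170
  l_5 = 0.01300
  l_6 = 0.00585
  l_7 = 0.00257
R₀ = Σ l_x m_x:
  age 1: 0.51000 × 2.7 = 1.3770
  age 2: 0.21420 × 5.6 = 1.1995
  age 3: 0.08568 × 5.2 = 0.4455
  age 4: 0.03170 × 2.9 = 0.0919
  age 5: 0.01300 × 1.6 = 0.0208
  age 6: 0.00585 × 1.2 = 0.0070
  age 7: 0.00257 × 2.7 = 0.0069
R₀ = 1.3770 + 1.1995 + 0.4455 + 0.0919 + 0.0208 + 0.0070 + 0.0069 = 3.1487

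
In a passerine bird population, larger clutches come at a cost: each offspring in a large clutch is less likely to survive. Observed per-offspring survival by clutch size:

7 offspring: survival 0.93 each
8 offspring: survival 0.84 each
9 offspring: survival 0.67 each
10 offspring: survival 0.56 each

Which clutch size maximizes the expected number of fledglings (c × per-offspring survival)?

8

Expected fledglings = c × s(c):
  c=7: 7 × 0.93 = 6.510
  c=8: 8 × 0.84 = 6.720
  c=9: 9 × 0.67 = 6.030
  c=10: 10 × 0.56 = 5.600
Maximum at c = 8 (6.720 fledglings).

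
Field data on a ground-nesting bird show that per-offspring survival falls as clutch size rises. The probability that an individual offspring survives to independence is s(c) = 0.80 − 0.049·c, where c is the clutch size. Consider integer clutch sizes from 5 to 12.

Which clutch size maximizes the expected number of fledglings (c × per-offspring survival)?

Expected fledglings = c × s(c):
  c=5: 5 × 0.555 = 2.775
  c=6: 6 × 0.506 = 3.036
  c=7: 7 × 0.457 = 3.199
  c=8: 8 × 0.408 = 3.264
  c=9: 9 × 0.359 = 3.231
  c=10: 10 × 0.310 = 3.100
  c=11: 11 × 0.261 = 2.871
  c=12: 12 × 0.212 = 2.544
Maximum at c = 8 (3.264 fledglings).

8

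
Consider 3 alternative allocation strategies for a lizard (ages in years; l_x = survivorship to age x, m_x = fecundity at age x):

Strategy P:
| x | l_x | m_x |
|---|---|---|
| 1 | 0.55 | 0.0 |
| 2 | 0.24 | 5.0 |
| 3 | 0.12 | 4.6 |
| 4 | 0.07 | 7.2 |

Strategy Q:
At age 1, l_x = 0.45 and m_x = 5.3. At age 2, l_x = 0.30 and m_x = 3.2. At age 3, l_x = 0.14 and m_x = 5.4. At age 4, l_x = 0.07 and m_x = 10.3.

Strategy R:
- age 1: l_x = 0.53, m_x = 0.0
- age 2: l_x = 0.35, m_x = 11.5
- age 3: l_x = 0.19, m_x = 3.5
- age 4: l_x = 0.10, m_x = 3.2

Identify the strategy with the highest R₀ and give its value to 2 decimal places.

5.01

Strategy P: R₀ = 0.55×0.0 + 0.24×5.0 + 0.12×4.6 + 0.07×7.2 = 2.2560
Strategy Q: R₀ = 0.45×5.3 + 0.30×3.2 + 0.14×5.4 + 0.07×10.3 = 4.8220
Strategy R: R₀ = 0.53×0.0 + 0.35×11.5 + 0.19×3.5 + 0.10×3.2 = 5.0100
Highest R₀: strategy R with 5.0100.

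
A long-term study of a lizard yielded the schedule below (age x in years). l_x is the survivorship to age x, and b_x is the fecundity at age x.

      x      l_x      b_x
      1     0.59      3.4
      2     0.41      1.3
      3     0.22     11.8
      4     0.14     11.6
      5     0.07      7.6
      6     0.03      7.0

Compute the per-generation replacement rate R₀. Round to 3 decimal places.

7.501

R₀ = Σ l_x b_x:
  age 1: 0.59 × 3.4 = 2.0060
  age 2: 0.41 × 1.3 = 0.5330
  age 3: 0.22 × 11.8 = 2.5960
  age 4: 0.14 × 11.6 = 1.6240
  age 5: 0.07 × 7.6 = 0.5320
  age 6: 0.03 × 7.0 = 0.2100
R₀ = 2.0060 + 0.5330 + 2.5960 + 1.6240 + 0.5320 + 0.2100 = 7.5010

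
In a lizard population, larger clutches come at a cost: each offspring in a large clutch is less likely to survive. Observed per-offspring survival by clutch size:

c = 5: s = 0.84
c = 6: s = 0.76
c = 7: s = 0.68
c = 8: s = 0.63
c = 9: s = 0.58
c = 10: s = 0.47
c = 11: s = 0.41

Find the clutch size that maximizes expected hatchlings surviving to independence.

Expected hatchlings surviving to independence = c × s(c):
  c=5: 5 × 0.84 = 4.200
  c=6: 6 × 0.76 = 4.560
  c=7: 7 × 0.68 = 4.760
  c=8: 8 × 0.63 = 5.040
  c=9: 9 × 0.58 = 5.220
  c=10: 10 × 0.47 = 4.700
  c=11: 11 × 0.41 = 4.510
Maximum at c = 9 (5.220 hatchlings surviving to independence).

9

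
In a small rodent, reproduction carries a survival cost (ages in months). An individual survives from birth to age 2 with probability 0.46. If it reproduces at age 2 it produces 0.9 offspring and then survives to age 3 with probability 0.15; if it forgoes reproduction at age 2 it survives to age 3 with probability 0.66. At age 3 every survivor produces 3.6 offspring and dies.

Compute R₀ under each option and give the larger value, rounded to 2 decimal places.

1.09

breed at age 2: R₀ = 0.46 × (0.9 + 0.15 × 3.6) = 0.46 × 1.4400 = 0.6624
delay to age 3: R₀ = 0.46 × (0.66 × 3.6) = 0.46 × 2.3760 = 1.0930
Higher: delay to age 3 (1.0930).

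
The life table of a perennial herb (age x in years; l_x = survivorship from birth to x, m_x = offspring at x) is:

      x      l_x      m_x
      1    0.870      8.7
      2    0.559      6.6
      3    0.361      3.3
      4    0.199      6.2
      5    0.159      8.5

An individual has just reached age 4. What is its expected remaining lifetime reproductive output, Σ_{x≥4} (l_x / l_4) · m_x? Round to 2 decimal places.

12.99

l_4 = 0.199. Conditional survival from age 4 to x is l_x / l_4.
  x=4: (0.199/0.199) × 6.2 = 6.2000
  x=5: (0.159/0.199) × 8.5 = 6.7915
Sum = 6.2000 + 6.7915 = 12.9915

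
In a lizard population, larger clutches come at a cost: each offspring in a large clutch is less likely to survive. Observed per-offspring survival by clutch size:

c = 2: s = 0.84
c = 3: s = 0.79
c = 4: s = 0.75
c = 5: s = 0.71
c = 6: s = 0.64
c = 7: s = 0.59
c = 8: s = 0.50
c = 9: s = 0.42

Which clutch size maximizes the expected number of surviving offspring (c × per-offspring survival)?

Expected surviving offspring = c × s(c):
  c=2: 2 × 0.84 = 1.680
  c=3: 3 × 0.79 = 2.370
  c=4: 4 × 0.75 = 3.000
  c=5: 5 × 0.71 = 3.550
  c=6: 6 × 0.64 = 3.840
  c=7: 7 × 0.59 = 4.130
  c=8: 8 × 0.50 = 4.000
  c=9: 9 × 0.42 = 3.780
Maximum at c = 7 (4.130 surviving offspring).

7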